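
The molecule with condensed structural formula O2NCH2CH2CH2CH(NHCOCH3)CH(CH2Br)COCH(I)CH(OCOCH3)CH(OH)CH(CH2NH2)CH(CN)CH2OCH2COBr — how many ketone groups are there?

–NO2 on carbon → nitro group.
pendant –NHC(=O)CH3: N bonded to a carbonyl → amide (not amine).
pendant –CH2X: halogen on sp³ carbon → alkyl halide.
–C(=O)– with carbon on both sides → ketone.
halogen on an sp³ carbon → alkyl halide.
pendant –OC(=O)CH3: an acyloxy group → ester.
–OH on an sp³ carbon → alcohol (secondary).
pendant –CH2NH2: N on sp³ C, no adjacent C=O → amine.
pendant –C≡N: nitrile.
C–O–C with sp³ carbons on both sides and no adjacent C=O → ether.
–C(=O)Br: carbonyl C bonded to C and to a halogen → acyl halide (not alkyl halide).
Ketone appears at: CO → 1.

1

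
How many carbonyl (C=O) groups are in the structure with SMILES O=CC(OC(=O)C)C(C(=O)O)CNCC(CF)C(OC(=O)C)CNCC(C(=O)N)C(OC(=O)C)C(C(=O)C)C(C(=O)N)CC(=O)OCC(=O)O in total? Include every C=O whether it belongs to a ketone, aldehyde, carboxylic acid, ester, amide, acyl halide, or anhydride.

OHC: aldehyde, 1 C=O (running total 1).
CH(OCOCH3): ester, 1 C=O (running total 2).
CH(COOH): carboxylic acid, 1 C=O (running total 3).
CH(OCOCH3): ester, 1 C=O (running total 4).
CH(CONH2): amide, 1 C=O (running total 5).
CH(OCOCH3): ester, 1 C=O (running total 6).
CH(COCH3): ketone, 1 C=O (running total 7).
CH(CONH2): amide, 1 C=O (running total 8).
CH2COOCH2: ester, 1 C=O (running total 9).
COOH: carboxylic acid, 1 C=O (running total 10).

10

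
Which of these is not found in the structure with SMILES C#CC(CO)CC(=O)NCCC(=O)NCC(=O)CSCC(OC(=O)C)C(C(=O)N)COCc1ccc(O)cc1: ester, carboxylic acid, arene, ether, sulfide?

sulfide: present (CH2SCH2 — C–S–C linkage → sulfide (thioether)).
arene: present (C6H4OH — –OH attached directly to an aromatic ring → phenol (not alcohol); the ring itself is an arene).
ester: present (CH(OCOCH3) — pendant –OC(=O)CH3: an acyloxy group → ester).
ether: present (CH2OCH2 — C–O–C with sp³ carbons on both sides and no adjacent C=O → ether).
carboxylic acid: absent. In CH(OCOCH3), the acyl oxygen is bonded to carbon (–O–C), not to H, so this is an ester. In each of CH2CONHCH2 and CH(CONH2), the carbonyl is bonded to nitrogen, not to –OH; that is an amide.

carboxylic acid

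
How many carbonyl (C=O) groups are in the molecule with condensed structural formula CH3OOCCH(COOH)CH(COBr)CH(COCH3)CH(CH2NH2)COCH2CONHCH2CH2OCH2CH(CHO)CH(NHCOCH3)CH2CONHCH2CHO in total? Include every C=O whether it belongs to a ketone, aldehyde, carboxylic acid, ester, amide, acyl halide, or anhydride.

10

CH3OOC: ester, 1 C=O (running total 1).
CH(COOH): carboxylic acid, 1 C=O (running total 2).
CH(COBr): acyl halide, 1 C=O (running total 3).
CH(COCH3): ketone, 1 C=O (running total 4).
CO: ketone, 1 C=O (running total 5).
CH2CONHCH2: amide, 1 C=O (running total 6).
CH(CHO): aldehyde, 1 C=O (running total 7).
CH(NHCOCH3): amide, 1 C=O (running total 8).
CH2CONHCH2: amide, 1 C=O (running total 9).
CHO: aldehyde, 1 C=O (running total 10).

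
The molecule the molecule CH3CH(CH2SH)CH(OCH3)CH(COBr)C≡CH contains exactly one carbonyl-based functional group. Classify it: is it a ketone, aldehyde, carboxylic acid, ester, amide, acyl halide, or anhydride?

acyl halide

The carbonyl is in the CH(COBr) segment: pendant –C(=O)X: carbonyl C bonded to C and halogen → acyl halide.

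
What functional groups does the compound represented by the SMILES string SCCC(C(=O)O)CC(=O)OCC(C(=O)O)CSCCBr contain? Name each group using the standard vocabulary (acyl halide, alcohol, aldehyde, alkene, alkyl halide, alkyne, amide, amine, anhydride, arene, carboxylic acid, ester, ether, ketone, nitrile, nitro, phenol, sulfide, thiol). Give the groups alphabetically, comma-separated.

alkyl halide, carboxylic acid, ester, sulfide, thiol

–SH on an sp³ carbon → thiol.
pendant –COOH: carbonyl C bonded to C and –OH → carboxylic acid.
–C(=O)–O–C with C on the carbonyl side → ester.
pendant –COOH: carbonyl C bonded to C and –OH → carboxylic acid.
C–S–C linkage → sulfide (thioether).
halogen on an sp³ carbon → alkyl halide.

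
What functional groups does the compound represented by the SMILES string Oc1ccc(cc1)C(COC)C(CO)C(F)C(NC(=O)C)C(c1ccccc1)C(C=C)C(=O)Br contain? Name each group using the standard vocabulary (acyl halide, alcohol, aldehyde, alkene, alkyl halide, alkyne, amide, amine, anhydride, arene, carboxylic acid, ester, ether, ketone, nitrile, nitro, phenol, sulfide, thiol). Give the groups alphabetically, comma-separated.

Reading the structure from left to right:
  HOC6H4: –OH attached directly to an aromatic ring → phenol (not alcohol); the ring itself is an arene.
  CH(CH2OCH3): pendant –CH2OCH3: C–O–C linkage → ether.
  CH(CH2OH): pendant –CH2OH on an sp³ backbone C → alcohol.
  CH(F): halogen on an sp³ carbon → alkyl halide.
  CH(NHCOCH3): pendant –NHC(=O)CH3: N bonded to a carbonyl → amide (not amine).
  CH(C6H5): pendant –C6H5: benzene ring → arene.
  CH(CH=CH2): pendant –CH=CH2: C=C double bond → alkene.
  COBr: –C(=O)Br: carbonyl C bonded to C and to a halogen → acyl halide (not alkyl halide).

acyl halide, alcohol, alkene, alkyl halide, amide, arene, ether, phenol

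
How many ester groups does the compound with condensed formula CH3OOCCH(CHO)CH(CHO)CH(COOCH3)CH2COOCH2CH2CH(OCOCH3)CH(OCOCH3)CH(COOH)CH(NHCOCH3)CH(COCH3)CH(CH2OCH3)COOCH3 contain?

Taking each segment in turn:
  CH3OOC: CH3O–C(=O)–: carbonyl C bonded to C and to –OCH3 → ester (not ketone + ether).
  CH(CHO): pendant –CHO: carbonyl C bonded to C and H → aldehyde.
  CH(CHO): pendant –CHO: carbonyl C bonded to C and H → aldehyde.
  CH(COOCH3): pendant –COOCH3: carbonyl C bonded to C and –OCH3 → ester.
  CH2COOCH2: –C(=O)–O–C with C on the carbonyl side → ester.
  CH(OCOCH3): pendant –OC(=O)CH3: an acyloxy group → ester.
  CH(OCOCH3): pendant –OC(=O)CH3: an acyloxy group → ester.
  CH(COOH): pendant –COOH: carbonyl C bonded to C and –OH → carboxylic acid.
  CH(NHCOCH3): pendant –NHC(=O)CH3: N bonded to a carbonyl → amide (not amine).
  CH(COCH3): pendant –COCH3: carbonyl C bonded to two carbons → ketone.
  CH(CH2OCH3): pendant –CH2OCH3: C–O–C linkage → ether.
  COOCH3: –C(=O)OCH3: carbonyl C bonded to C and to –OCH3 → ester (not ketone + ether).
Ester appears at: CH3OOC, CH(COOCH3), CH2COOCH2, CH(OCOCH3), CH(OCOCH3), COOCH3 → 6.

6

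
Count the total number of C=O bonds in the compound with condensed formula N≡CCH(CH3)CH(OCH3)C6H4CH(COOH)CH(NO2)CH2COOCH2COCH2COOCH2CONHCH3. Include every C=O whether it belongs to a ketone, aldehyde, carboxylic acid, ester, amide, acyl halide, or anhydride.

5

CH(COOH): carboxylic acid, 1 C=O (running total 1).
CH2COOCH2: ester, 1 C=O (running total 2).
CO: ketone, 1 C=O (running total 3).
CH2COOCH2: ester, 1 C=O (running total 4).
CONHCH3: amide, 1 C=O (running total 5).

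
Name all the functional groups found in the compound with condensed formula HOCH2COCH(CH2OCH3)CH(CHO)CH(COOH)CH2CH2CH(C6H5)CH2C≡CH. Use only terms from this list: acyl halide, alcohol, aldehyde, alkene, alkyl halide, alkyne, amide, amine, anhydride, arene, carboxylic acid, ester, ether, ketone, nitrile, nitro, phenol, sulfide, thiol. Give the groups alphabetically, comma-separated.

alcohol, aldehyde, alkyne, arene, carboxylic acid, ether, ketone

Working along the chain:
  HOCH2: HO– on an sp³ carbon → alcohol.
  CO: –C(=O)– with carbon on both sides → ketone.
  CH(CH2OCH3): pendant –CH2OCH3: C–O–C linkage → ether.
  CH(CHO): pendant –CHO: carbonyl C bonded to C and H → aldehyde.
  CH(COOH): pendant –COOH: carbonyl C bonded to C and –OH → carboxylic acid.
  CH(C6H5): pendant –C6H5: benzene ring → arene.
  C≡CH: C≡C triple bond → alkyne.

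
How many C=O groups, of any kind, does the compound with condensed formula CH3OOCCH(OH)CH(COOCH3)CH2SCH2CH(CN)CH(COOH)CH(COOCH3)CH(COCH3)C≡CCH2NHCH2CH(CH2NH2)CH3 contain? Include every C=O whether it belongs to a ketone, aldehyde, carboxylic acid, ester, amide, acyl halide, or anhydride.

CH3OOC: ester, 1 C=O (running total 1).
CH(COOCH3): ester, 1 C=O (running total 2).
CH(COOH): carboxylic acid, 1 C=O (running total 3).
CH(COOCH3): ester, 1 C=O (running total 4).
CH(COCH3): ketone, 1 C=O (running total 5).

5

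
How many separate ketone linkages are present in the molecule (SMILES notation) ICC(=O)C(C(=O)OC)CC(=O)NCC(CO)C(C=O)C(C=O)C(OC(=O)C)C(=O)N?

1

halogen on an sp³ carbon → alkyl halide.
–C(=O)– with carbon on both sides → ketone.
pendant –COOCH3: carbonyl C bonded to C and –OCH3 → ester.
–C(=O)–N– linkage → amide (the N is not an amine).
pendant –CH2OH on an sp³ backbone C → alcohol.
pendant –CHO: carbonyl C bonded to C and H → aldehyde.
pendant –CHO: carbonyl C bonded to C and H → aldehyde.
pendant –OC(=O)CH3: an acyloxy group → ester.
–C(=O)NH2: carbonyl C bonded to C and to N → amide (the N is not a separate amine).
Ketone appears at: CO → 1.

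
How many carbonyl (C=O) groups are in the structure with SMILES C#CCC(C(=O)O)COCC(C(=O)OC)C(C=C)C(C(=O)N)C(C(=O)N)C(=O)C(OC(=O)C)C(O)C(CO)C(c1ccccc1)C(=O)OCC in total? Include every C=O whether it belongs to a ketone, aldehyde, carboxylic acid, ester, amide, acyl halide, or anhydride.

CH(COOH): carboxylic acid, 1 C=O (running total 1).
CH(COOCH3): ester, 1 C=O (running total 2).
CH(CONH2): amide, 1 C=O (running total 3).
CH(CONH2): amide, 1 C=O (running total 4).
CO: ketone, 1 C=O (running total 5).
CH(OCOCH3): ester, 1 C=O (running total 6).
COOCH2CH3: ester, 1 C=O (running total 7).

7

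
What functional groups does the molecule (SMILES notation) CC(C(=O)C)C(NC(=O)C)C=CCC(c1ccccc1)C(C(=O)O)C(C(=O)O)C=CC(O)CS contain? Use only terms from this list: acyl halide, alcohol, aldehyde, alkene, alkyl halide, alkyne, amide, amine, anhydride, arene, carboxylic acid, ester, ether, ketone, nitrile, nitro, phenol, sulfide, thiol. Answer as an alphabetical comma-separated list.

alcohol, alkene, amide, arene, carboxylic acid, ketone, thiol

pendant –COCH3: carbonyl C bonded to two carbons → ketone.
pendant –NHC(=O)CH3: N bonded to a carbonyl → amide (not amine).
C=C double bond → alkene.
pendant –C6H5: benzene ring → arene.
pendant –COOH: carbonyl C bonded to C and –OH → carboxylic acid.
pendant –COOH: carbonyl C bonded to C and –OH → carboxylic acid.
C=C double bond → alkene.
–OH on an sp³ carbon → alcohol (secondary).
–SH on an sp³ carbon → thiol.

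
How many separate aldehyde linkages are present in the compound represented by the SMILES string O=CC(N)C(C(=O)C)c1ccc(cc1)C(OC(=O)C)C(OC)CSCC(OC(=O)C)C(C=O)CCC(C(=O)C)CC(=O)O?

terminal –CHO: carbonyl C bonded to H and C → aldehyde.
–NH2 on an sp³ carbon with no adjacent C=O → amine.
pendant –COCH3: carbonyl C bonded to two carbons → ketone.
para-disubstituted benzene ring → arene.
pendant –OC(=O)CH3: an acyloxy group → ester.
pendant –OCH3: C–O–C with sp³ C, no adjacent C=O → ether.
C–S–C linkage → sulfide (thioether).
pendant –OC(=O)CH3: an acyloxy group → ester.
pendant –CHO: carbonyl C bonded to C and H → aldehyde.
pendant –COCH3: carbonyl C bonded to two carbons → ketone.
–COOH: carbonyl C bonded to –OH and C → carboxylic acid (the –OH is not a separate alcohol).
Aldehyde appears at: OHC, CH(CHO) → 2.

2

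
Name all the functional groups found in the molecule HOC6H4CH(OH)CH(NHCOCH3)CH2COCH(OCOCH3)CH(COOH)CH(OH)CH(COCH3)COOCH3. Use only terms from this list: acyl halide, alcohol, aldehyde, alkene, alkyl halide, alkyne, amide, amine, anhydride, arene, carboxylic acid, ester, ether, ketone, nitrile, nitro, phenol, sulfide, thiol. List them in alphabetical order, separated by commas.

alcohol, amide, arene, carboxylic acid, ester, ketone, phenol

Working along the chain:
  HOC6H4: –OH attached directly to an aromatic ring → phenol (not alcohol); the ring itself is an arene.
  CH(OH): –OH on an sp³ carbon → alcohol (secondary).
  CH(NHCOCH3): pendant –NHC(=O)CH3: N bonded to a carbonyl → amide (not amine).
  CO: –C(=O)– with carbon on both sides → ketone.
  CH(OCOCH3): pendant –OC(=O)CH3: an acyloxy group → ester.
  CH(COOH): pendant –COOH: carbonyl C bonded to C and –OH → carboxylic acid.
  CH(OH): –OH on an sp³ carbon → alcohol (secondary).
  CH(COCH3): pendant –COCH3: carbonyl C bonded to two carbons → ketone.
  COOCH3: –C(=O)OCH3: carbonyl C bonded to C and to –OCH3 → ester (not ketone + ether).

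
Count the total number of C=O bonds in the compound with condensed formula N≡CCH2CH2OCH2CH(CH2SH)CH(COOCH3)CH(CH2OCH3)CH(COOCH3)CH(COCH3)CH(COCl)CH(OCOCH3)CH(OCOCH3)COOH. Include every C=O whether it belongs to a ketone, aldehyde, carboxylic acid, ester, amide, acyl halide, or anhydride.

CH(COOCH3): ester, 1 C=O (running total 1).
CH(COOCH3): ester, 1 C=O (running total 2).
CH(COCH3): ketone, 1 C=O (running total 3).
CH(COCl): acyl halide, 1 C=O (running total 4).
CH(OCOCH3): ester, 1 C=O (running total 5).
CH(OCOCH3): ester, 1 C=O (running total 6).
COOH: carboxylic acid, 1 C=O (running total 7).

7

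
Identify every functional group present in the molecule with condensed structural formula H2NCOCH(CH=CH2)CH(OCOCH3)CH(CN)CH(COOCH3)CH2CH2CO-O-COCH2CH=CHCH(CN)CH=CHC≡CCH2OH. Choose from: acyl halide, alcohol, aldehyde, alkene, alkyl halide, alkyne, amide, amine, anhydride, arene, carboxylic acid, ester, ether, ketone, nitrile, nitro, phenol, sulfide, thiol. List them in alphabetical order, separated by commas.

alcohol, alkene, alkyne, amide, anhydride, ester, nitrile

Reading the structure from left to right:
  H2NCO: –C(=O)NH2: carbonyl C bonded to C and to N → amide (the N is not a separate amine).
  CH(CH=CH2): pendant –CH=CH2: C=C double bond → alkene.
  CH(OCOCH3): pendant –OC(=O)CH3: an acyloxy group → ester.
  CH(CN): pendant –C≡N: nitrile.
  CH(COOCH3): pendant –COOCH3: carbonyl C bonded to C and –OCH3 → ester.
  CH2CO-O-COCH2: two acyl groups sharing one oxygen, –C(=O)–O–C(=O)– → anhydride.
  CH=CH: C=C double bond → alkene.
  CH(CN): pendant –C≡N: nitrile.
  CH=CH: C=C double bond → alkene.
  C≡C: C≡C triple bond → alkyne.
  CH2OH: –OH on an sp³ carbon → alcohol.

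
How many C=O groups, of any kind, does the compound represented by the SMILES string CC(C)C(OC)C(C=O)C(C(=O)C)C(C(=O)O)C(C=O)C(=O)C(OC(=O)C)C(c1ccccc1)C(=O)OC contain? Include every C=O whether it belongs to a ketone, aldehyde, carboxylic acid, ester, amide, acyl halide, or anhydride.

CH(CHO): aldehyde, 1 C=O (running total 1).
CH(COCH3): ketone, 1 C=O (running total 2).
CH(COOH): carboxylic acid, 1 C=O (running total 3).
CH(CHO): aldehyde, 1 C=O (running total 4).
CO: ketone, 1 C=O (running total 5).
CH(OCOCH3): ester, 1 C=O (running total 6).
COOCH3: ester, 1 C=O (running total 7).

7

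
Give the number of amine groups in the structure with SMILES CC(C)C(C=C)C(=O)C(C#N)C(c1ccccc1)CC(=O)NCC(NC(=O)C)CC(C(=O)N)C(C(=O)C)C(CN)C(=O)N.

Working along the chain:
  CH(CH=CH2): pendant –CH=CH2: C=C double bond → alkene.
  CO: –C(=O)– with carbon on both sides → ketone.
  CH(CN): pendant –C≡N: nitrile.
  CH(C6H5): pendant –C6H5: benzene ring → arene.
  CH2CONHCH2: –C(=O)–N– linkage → amide (the N is not an amine).
  CH(NHCOCH3): pendant –NHC(=O)CH3: N bonded to a carbonyl → amide (not amine).
  CH(CONH2): pendant –CONH2: carbonyl C bonded to C and N → amide.
  CH(COCH3): pendant –COCH3: carbonyl C bonded to two carbons → ketone.
  CH(CH2NH2): pendant –CH2NH2: N on sp³ C, no adjacent C=O → amine.
  CONH2: –C(=O)NH2: carbonyl C bonded to C and to N → amide (the N is not a separate amine).
Amine appears at: CH(CH2NH2) → 1.

1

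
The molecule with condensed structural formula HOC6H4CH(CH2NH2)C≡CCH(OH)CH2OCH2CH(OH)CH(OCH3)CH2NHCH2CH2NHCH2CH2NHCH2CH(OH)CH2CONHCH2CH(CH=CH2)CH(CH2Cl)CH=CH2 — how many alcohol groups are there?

Taking each segment in turn:
  HOC6H4: –OH attached directly to an aromatic ring → phenol (not alcohol); the ring itself is an arene.
  CH(CH2NH2): pendant –CH2NH2: N on sp³ C, no adjacent C=O → amine.
  C≡C: C≡C triple bond → alkyne.
  CH(OH): –OH on an sp³ carbon → alcohol (secondary).
  CH2OCH2: C–O–C with sp³ carbons on both sides and no adjacent C=O → ether.
  CH(OH): –OH on an sp³ carbon → alcohol (secondary).
  CH(OCH3): pendant –OCH3: C–O–C with sp³ C, no adjacent C=O → ether.
  CH2NHCH2: C–N–C with sp³ carbons and no adjacent C=O → amine (secondary).
  CH2NHCH2: C–N–C with sp³ carbons and no adjacent C=O → amine (secondary).
  CH2NHCH2: C–N–C with sp³ carbons and no adjacent C=O → amine (secondary).
  CH(OH): –OH on an sp³ carbon → alcohol (secondary).
  CH2CONHCH2: –C(=O)–N– linkage → amide (the N is not an amine).
  CH(CH=CH2): pendant –CH=CH2: C=C double bond → alkene.
  CH(CH2Cl): pendant –CH2X: halogen on sp³ carbon → alkyl halide.
  CH=CH2: C=C double bond → alkene.
Alcohol appears at: CH(OH), CH(OH), CH(OH) → 3.

3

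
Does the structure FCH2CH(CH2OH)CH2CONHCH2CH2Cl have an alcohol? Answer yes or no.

yes

Working along the chain:
  FCH2: halogen on an sp³ carbon → alkyl halide.
  CH(CH2OH): pendant –CH2OH on an sp³ backbone C → alcohol.
  CH2CONHCH2: –C(=O)–N– linkage → amide (the N is not an amine).
  CH2Cl: halogen on an sp³ carbon → alkyl halide.
The CH(CH2OH) segment supplies the alcohol: pendant –CH2OH on an sp³ backbone C → alcohol.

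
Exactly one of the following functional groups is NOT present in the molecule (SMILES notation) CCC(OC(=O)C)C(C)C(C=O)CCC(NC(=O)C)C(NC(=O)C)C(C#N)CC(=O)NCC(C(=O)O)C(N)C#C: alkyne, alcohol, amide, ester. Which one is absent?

alcohol

amide: present (CH(NHCOCH3) — pendant –NHC(=O)CH3: N bonded to a carbonyl → amide (not amine)).
alkyne: present (C≡CH — C≡C triple bond → alkyne).
ester: present (CH(OCOCH3) — pendant –OC(=O)CH3: an acyloxy group → ester).
alcohol: absent. In CH(COOH), the –OH sits on a carbonyl carbon, making it part of a carboxylic acid, not an alcohol.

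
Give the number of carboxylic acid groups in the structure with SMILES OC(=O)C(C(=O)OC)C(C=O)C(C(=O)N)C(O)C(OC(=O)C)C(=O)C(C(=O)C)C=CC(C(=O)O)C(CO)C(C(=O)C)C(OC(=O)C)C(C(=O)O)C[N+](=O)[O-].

Taking each segment in turn:
  HOOC: –COOH: carbonyl C bonded to –OH and C → carboxylic acid (the –OH is not a separate alcohol).
  CH(COOCH3): pendant –COOCH3: carbonyl C bonded to C and –OCH3 → ester.
  CH(CHO): pendant –CHO: carbonyl C bonded to C and H → aldehyde.
  CH(CONH2): pendant –CONH2: carbonyl C bonded to C and N → amide.
  CH(OH): –OH on an sp³ carbon → alcohol (secondary).
  CH(OCOCH3): pendant –OC(=O)CH3: an acyloxy group → ester.
  CO: –C(=O)– with carbon on both sides → ketone.
  CH(COCH3): pendant –COCH3: carbonyl C bonded to two carbons → ketone.
  CH=CH: C=C double bond → alkene.
  CH(COOH): pendant –COOH: carbonyl C bonded to C and –OH → carboxylic acid.
  CH(CH2OH): pendant –CH2OH on an sp³ backbone C → alcohol.
  CH(COCH3): pendant –COCH3: carbonyl C bonded to two carbons → ketone.
  CH(OCOCH3): pendant –OC(=O)CH3: an acyloxy group → ester.
  CH(COOH): pendant –COOH: carbonyl C bonded to C and –OH → carboxylic acid.
  CH2NO2: –NO2 on carbon → nitro group.
Carboxylic acid appears at: HOOC, CH(COOH), CH(COOH) → 3.

3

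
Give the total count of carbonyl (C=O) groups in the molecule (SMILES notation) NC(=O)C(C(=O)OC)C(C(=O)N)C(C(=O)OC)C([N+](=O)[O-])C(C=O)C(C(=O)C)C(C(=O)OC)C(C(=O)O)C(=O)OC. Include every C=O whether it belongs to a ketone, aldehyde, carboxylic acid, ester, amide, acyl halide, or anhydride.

9

H2NCO: amide, 1 C=O (running total 1).
CH(COOCH3): ester, 1 C=O (running total 2).
CH(CONH2): amide, 1 C=O (running total 3).
CH(COOCH3): ester, 1 C=O (running total 4).
CH(CHO): aldehyde, 1 C=O (running total 5).
CH(COCH3): ketone, 1 C=O (running total 6).
CH(COOCH3): ester, 1 C=O (running total 7).
CH(COOH): carboxylic acid, 1 C=O (running total 8).
COOCH3: ester, 1 C=O (running total 9).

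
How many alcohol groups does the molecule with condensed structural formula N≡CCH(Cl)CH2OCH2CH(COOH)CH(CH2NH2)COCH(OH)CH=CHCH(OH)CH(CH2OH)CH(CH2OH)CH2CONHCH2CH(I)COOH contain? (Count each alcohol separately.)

Taking each segment in turn:
  N≡C: N≡C–: carbon triple-bonded to nitrogen → nitrile.
  CH(Cl): halogen on an sp³ carbon → alkyl halide.
  CH2OCH2: C–O–C with sp³ carbons on both sides and no adjacent C=O → ether.
  CH(COOH): pendant –COOH: carbonyl C bonded to C and –OH → carboxylic acid.
  CH(CH2NH2): pendant –CH2NH2: N on sp³ C, no adjacent C=O → amine.
  CO: –C(=O)– with carbon on both sides → ketone.
  CH(OH): –OH on an sp³ carbon → alcohol (secondary).
  CH=CH: C=C double bond → alkene.
  CH(OH): –OH on an sp³ carbon → alcohol (secondary).
  CH(CH2OH): pendant –CH2OH on an sp³ backbone C → alcohol.
  CH(CH2OH): pendant –CH2OH on an sp³ backbone C → alcohol.
  CH2CONHCH2: –C(=O)–N– linkage → amide (the N is not an amine).
  CH(I): halogen on an sp³ carbon → alkyl halide.
  COOH: –COOH: carbonyl C bonded to –OH and C → carboxylic acid (the –OH is not a separate alcohol).
Alcohol appears at: CH(OH), CH(OH), CH(CH2OH), CH(CH2OH) → 4.

4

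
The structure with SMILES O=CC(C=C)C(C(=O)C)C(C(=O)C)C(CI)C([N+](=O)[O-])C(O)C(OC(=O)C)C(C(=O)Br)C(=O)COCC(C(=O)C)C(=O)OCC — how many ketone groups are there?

4

Taking each segment in turn:
  OHC: terminal –CHO: carbonyl C bonded to H and C → aldehyde.
  CH(CH=CH2): pendant –CH=CH2: C=C double bond → alkene.
  CH(COCH3): pendant –COCH3: carbonyl C bonded to two carbons → ketone.
  CH(COCH3): pendant –COCH3: carbonyl C bonded to two carbons → ketone.
  CH(CH2I): pendant –CH2X: halogen on sp³ carbon → alkyl halide.
  CH(NO2): –NO2 on an sp³ carbon → nitro (the N=O is not a carbonyl).
  CH(OH): –OH on an sp³ carbon → alcohol (secondary).
  CH(OCOCH3): pendant –OC(=O)CH3: an acyloxy group → ester.
  CH(COBr): pendant –C(=O)X: carbonyl C bonded to C and halogen → acyl halide.
  CO: –C(=O)– with carbon on both sides → ketone.
  CH2OCH2: C–O–C with sp³ carbons on both sides and no adjacent C=O → ether.
  CH(COCH3): pendant –COCH3: carbonyl C bonded to two carbons → ketone.
  COOCH2CH3: –C(=O)OCH2CH3: carbonyl C bonded to C and to –OEt → ester.
Ketone appears at: CH(COCH3), CH(COCH3), CO, CH(COCH3) → 4.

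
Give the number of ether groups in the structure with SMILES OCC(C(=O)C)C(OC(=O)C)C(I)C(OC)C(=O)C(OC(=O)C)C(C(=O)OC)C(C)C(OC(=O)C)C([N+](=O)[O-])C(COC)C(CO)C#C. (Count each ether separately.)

HO– on an sp³ carbon → alcohol.
pendant –COCH3: carbonyl C bonded to two carbons → ketone.
pendant –OC(=O)CH3: an acyloxy group → ester.
halogen on an sp³ carbon → alkyl halide.
pendant –OCH3: C–O–C with sp³ C, no adjacent C=O → ether.
–C(=O)– with carbon on both sides → ketone.
pendant –OC(=O)CH3: an acyloxy group → ester.
pendant –COOCH3: carbonyl C bonded to C and –OCH3 → ester.
pendant –OC(=O)CH3: an acyloxy group → ester.
–NO2 on an sp³ carbon → nitro (the N=O is not a carbonyl).
pendant –CH2OCH3: C–O–C linkage → ether.
pendant –CH2OH on an sp³ backbone C → alcohol.
C≡C triple bond → alkyne.
Ether appears at: CH(OCH3), CH(CH2OCH3) → 2.

2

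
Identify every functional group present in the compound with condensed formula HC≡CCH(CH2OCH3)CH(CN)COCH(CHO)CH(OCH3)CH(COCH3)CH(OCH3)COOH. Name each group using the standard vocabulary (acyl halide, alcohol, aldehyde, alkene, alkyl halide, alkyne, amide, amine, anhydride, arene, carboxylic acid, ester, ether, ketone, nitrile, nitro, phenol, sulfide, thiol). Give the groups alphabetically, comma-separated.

Reading the structure from left to right:
  HC≡C: C≡C triple bond → alkyne.
  CH(CH2OCH3): pendant –CH2OCH3: C–O–C linkage → ether.
  CH(CN): pendant –C≡N: nitrile.
  CO: –C(=O)– with carbon on both sides → ketone.
  CH(CHO): pendant –CHO: carbonyl C bonded to C and H → aldehyde.
  CH(OCH3): pendant –OCH3: C–O–C with sp³ C, no adjacent C=O → ether.
  CH(COCH3): pendant –COCH3: carbonyl C bonded to two carbons → ketone.
  CH(OCH3): pendant –OCH3: C–O–C with sp³ C, no adjacent C=O → ether.
  COOH: –COOH: carbonyl C bonded to –OH and C → carboxylic acid (the –OH is not a separate alcohol).

aldehyde, alkyne, carboxylic acid, ether, ketone, nitrile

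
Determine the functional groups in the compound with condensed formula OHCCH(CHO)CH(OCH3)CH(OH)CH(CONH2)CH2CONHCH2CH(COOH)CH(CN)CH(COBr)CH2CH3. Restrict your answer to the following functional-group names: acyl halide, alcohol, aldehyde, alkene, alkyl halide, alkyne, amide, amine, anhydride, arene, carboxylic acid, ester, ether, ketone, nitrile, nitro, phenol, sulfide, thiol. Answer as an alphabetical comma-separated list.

Reading the structure from left to right:
  OHC: terminal –CHO: carbonyl C bonded to H and C → aldehyde.
  CH(CHO): pendant –CHO: carbonyl C bonded to C and H → aldehyde.
  CH(OCH3): pendant –OCH3: C–O–C with sp³ C, no adjacent C=O → ether.
  CH(OH): –OH on an sp³ carbon → alcohol (secondary).
  CH(CONH2): pendant –CONH2: carbonyl C bonded to C and N → amide.
  CH2CONHCH2: –C(=O)–N– linkage → amide (the N is not an amine).
  CH(COOH): pendant –COOH: carbonyl C bonded to C and –OH → carboxylic acid.
  CH(CN): pendant –C≡N: nitrile.
  CH(COBr): pendant –C(=O)X: carbonyl C bonded to C and halogen → acyl halide.

acyl halide, alcohol, aldehyde, amide, carboxylic acid, ether, nitrile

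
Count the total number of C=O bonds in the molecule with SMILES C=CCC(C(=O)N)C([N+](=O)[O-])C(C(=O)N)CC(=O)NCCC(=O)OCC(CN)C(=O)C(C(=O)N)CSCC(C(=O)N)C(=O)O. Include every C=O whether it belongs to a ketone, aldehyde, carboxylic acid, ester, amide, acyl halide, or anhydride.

8

CH(CONH2): amide, 1 C=O (running total 1).
CH(CONH2): amide, 1 C=O (running total 2).
CH2CONHCH2: amide, 1 C=O (running total 3).
CH2COOCH2: ester, 1 C=O (running total 4).
CO: ketone, 1 C=O (running total 5).
CH(CONH2): amide, 1 C=O (running total 6).
CH(CONH2): amide, 1 C=O (running total 7).
COOH: carboxylic acid, 1 C=O (running total 8).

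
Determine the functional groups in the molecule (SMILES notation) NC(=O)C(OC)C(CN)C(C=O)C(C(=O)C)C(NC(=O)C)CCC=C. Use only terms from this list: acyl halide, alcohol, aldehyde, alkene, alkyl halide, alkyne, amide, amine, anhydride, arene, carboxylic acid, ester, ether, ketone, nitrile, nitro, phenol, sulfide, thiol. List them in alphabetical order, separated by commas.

Taking each segment in turn:
  H2NCO: –C(=O)NH2: carbonyl C bonded to C and to N → amide (the N is not a separate amine).
  CH(OCH3): pendant –OCH3: C–O–C with sp³ C, no adjacent C=O → ether.
  CH(CH2NH2): pendant –CH2NH2: N on sp³ C, no adjacent C=O → amine.
  CH(CHO): pendant –CHO: carbonyl C bonded to C and H → aldehyde.
  CH(COCH3): pendant –COCH3: carbonyl C bonded to two carbons → ketone.
  CH(NHCOCH3): pendant –NHC(=O)CH3: N bonded to a carbonyl → amide (not amine).
  CH=CH2: C=C double bond → alkene.

aldehyde, alkene, amide, amine, ether, ketone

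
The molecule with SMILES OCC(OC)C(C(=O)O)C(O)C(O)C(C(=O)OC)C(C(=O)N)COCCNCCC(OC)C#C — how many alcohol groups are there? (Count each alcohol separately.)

Working along the chain:
  HOCH2: HO– on an sp³ carbon → alcohol.
  CH(OCH3): pendant –OCH3: C–O–C with sp³ C, no adjacent C=O → ether.
  CH(COOH): pendant –COOH: carbonyl C bonded to C and –OH → carboxylic acid.
  CH(OH): –OH on an sp³ carbon → alcohol (secondary).
  CH(OH): –OH on an sp³ carbon → alcohol (secondary).
  CH(COOCH3): pendant –COOCH3: carbonyl C bonded to C and –OCH3 → ester.
  CH(CONH2): pendant –CONH2: carbonyl C bonded to C and N → amide.
  CH2OCH2: C–O–C with sp³ carbons on both sides and no adjacent C=O → ether.
  CH2NHCH2: C–N–C with sp³ carbons and no adjacent C=O → amine (secondary).
  CH(OCH3): pendant –OCH3: C–O–C with sp³ C, no adjacent C=O → ether.
  C≡CH: C≡C triple bond → alkyne.
Alcohol appears at: HOCH2, CH(OH), CH(OH) → 3.

3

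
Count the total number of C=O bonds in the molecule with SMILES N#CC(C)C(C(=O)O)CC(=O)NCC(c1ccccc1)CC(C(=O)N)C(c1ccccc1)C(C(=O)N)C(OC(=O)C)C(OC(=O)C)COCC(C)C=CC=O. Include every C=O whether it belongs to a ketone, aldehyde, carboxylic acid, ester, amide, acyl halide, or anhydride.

7

CH(COOH): carboxylic acid, 1 C=O (running total 1).
CH2CONHCH2: amide, 1 C=O (running total 2).
CH(CONH2): amide, 1 C=O (running total 3).
CH(CONH2): amide, 1 C=O (running total 4).
CH(OCOCH3): ester, 1 C=O (running total 5).
CH(OCOCH3): ester, 1 C=O (running total 6).
CHO: aldehyde, 1 C=O (running total 7).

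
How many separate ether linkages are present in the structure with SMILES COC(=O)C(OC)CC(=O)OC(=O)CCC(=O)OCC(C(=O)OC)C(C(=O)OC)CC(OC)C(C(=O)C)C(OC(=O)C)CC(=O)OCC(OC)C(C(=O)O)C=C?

3

CH3O–C(=O)–: carbonyl C bonded to C and to –OCH3 → ester (not ketone + ether).
pendant –OCH3: C–O–C with sp³ C, no adjacent C=O → ether.
two acyl groups sharing one oxygen, –C(=O)–O–C(=O)– → anhydride.
–C(=O)–O–C with C on the carbonyl side → ester.
pendant –COOCH3: carbonyl C bonded to C and –OCH3 → ester.
pendant –COOCH3: carbonyl C bonded to C and –OCH3 → ester.
pendant –OCH3: C–O–C with sp³ C, no adjacent C=O → ether.
pendant –COCH3: carbonyl C bonded to two carbons → ketone.
pendant –OC(=O)CH3: an acyloxy group → ester.
–C(=O)–O–C with C on the carbonyl side → ester.
pendant –OCH3: C–O–C with sp³ C, no adjacent C=O → ether.
pendant –COOH: carbonyl C bonded to C and –OH → carboxylic acid.
C=C double bond → alkene.
Ether appears at: CH(OCH3), CH(OCH3), CH(OCH3) → 3.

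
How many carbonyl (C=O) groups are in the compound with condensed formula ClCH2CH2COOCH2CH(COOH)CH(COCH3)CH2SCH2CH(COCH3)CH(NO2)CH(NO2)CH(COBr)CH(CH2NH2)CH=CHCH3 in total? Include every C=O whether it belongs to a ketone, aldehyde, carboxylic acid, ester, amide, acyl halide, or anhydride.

5

CH2COOCH2: ester, 1 C=O (running total 1).
CH(COOH): carboxylic acid, 1 C=O (running total 2).
CH(COCH3): ketone, 1 C=O (running total 3).
CH(COCH3): ketone, 1 C=O (running total 4).
CH(COBr): acyl halide, 1 C=O (running total 5).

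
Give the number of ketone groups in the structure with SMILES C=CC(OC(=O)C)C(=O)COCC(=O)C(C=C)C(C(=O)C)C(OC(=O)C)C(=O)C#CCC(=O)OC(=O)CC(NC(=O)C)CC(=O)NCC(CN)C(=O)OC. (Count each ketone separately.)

4

Taking each segment in turn:
  CH2=CH: C=C double bond → alkene.
  CH(OCOCH3): pendant –OC(=O)CH3: an acyloxy group → ester.
  CO: –C(=O)– with carbon on both sides → ketone.
  CH2OCH2: C–O–C with sp³ carbons on both sides and no adjacent C=O → ether.
  CO: –C(=O)– with carbon on both sides → ketone.
  CH(CH=CH2): pendant –CH=CH2: C=C double bond → alkene.
  CH(COCH3): pendant –COCH3: carbonyl C bonded to two carbons → ketone.
  CH(OCOCH3): pendant –OC(=O)CH3: an acyloxy group → ester.
  CO: –C(=O)– with carbon on both sides → ketone.
  C≡C: C≡C triple bond → alkyne.
  CH2CO-O-COCH2: two acyl groups sharing one oxygen, –C(=O)–O–C(=O)– → anhydride.
  CH(NHCOCH3): pendant –NHC(=O)CH3: N bonded to a carbonyl → amide (not amine).
  CH2CONHCH2: –C(=O)–N– linkage → amide (the N is not an amine).
  CH(CH2NH2): pendant –CH2NH2: N on sp³ C, no adjacent C=O → amine.
  COOCH3: –C(=O)OCH3: carbonyl C bonded to C and to –OCH3 → ester (not ketone + ether).
Ketone appears at: CO, CO, CH(COCH3), CO → 4.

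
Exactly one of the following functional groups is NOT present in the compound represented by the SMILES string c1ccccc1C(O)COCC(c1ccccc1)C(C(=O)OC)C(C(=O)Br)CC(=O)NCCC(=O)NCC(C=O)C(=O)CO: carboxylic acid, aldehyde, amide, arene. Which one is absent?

carboxylic acid

aldehyde: present (CH(CHO) — pendant –CHO: carbonyl C bonded to C and H → aldehyde).
arene: present (C6H5 — C6H5– phenyl ring → arene).
amide: present (CH2CONHCH2 — –C(=O)–N– linkage → amide (the N is not an amine)).
carboxylic acid: absent. In CH(COOCH3), the acyl oxygen is bonded to carbon (–O–C), not to H, so this is an ester. In CH2CONHCH2, the carbonyl is bonded to nitrogen, not to –OH; that is an amide.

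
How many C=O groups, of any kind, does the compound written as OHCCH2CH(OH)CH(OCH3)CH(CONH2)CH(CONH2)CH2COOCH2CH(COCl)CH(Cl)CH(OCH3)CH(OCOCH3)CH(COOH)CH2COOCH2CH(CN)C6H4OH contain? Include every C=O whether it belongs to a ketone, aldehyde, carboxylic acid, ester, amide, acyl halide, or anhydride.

8

OHC: aldehyde, 1 C=O (running total 1).
CH(CONH2): amide, 1 C=O (running total 2).
CH(CONH2): amide, 1 C=O (running total 3).
CH2COOCH2: ester, 1 C=O (running total 4).
CH(COCl): acyl halide, 1 C=O (running total 5).
CH(OCOCH3): ester, 1 C=O (running total 6).
CH(COOH): carboxylic acid, 1 C=O (running total 7).
CH2COOCH2: ester, 1 C=O (running total 8).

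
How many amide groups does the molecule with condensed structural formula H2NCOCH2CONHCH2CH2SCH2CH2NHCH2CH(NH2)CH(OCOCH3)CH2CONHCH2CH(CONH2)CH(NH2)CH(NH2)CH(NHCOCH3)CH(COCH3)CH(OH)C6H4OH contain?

5

Reading the structure from left to right:
  H2NCO: –C(=O)NH2: carbonyl C bonded to C and to N → amide (the N is not a separate amine).
  CH2CONHCH2: –C(=O)–N– linkage → amide (the N is not an amine).
  CH2SCH2: C–S–C linkage → sulfide (thioether).
  CH2NHCH2: C–N–C with sp³ carbons and no adjacent C=O → amine (secondary).
  CH(NH2): –NH2 on an sp³ carbon with no adjacent C=O → amine.
  CH(OCOCH3): pendant –OC(=O)CH3: an acyloxy group → ester.
  CH2CONHCH2: –C(=O)–N– linkage → amide (the N is not an amine).
  CH(CONH2): pendant –CONH2: carbonyl C bonded to C and N → amide.
  CH(NH2): –NH2 on an sp³ carbon with no adjacent C=O → amine.
  CH(NH2): –NH2 on an sp³ carbon with no adjacent C=O → amine.
  CH(NHCOCH3): pendant –NHC(=O)CH3: N bonded to a carbonyl → amide (not amine).
  CH(COCH3): pendant –COCH3: carbonyl C bonded to two carbons → ketone.
  CH(OH): –OH on an sp³ carbon → alcohol (secondary).
  C6H4OH: –OH attached directly to an aromatic ring → phenol (not alcohol); the ring itself is an arene.
Amide appears at: H2NCO, CH2CONHCH2, CH2CONHCH2, CH(CONH2), CH(NHCOCH3) → 5.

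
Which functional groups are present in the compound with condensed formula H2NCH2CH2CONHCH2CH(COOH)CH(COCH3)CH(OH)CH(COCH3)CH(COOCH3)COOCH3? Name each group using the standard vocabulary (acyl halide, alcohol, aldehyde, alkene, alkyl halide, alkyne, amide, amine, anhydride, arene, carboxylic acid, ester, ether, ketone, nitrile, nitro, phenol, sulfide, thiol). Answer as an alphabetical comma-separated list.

alcohol, amide, amine, carboxylic acid, ester, ketone

–NH2 on an sp³ carbon with no adjacent C=O → amine.
–C(=O)–N– linkage → amide (the N is not an amine).
pendant –COOH: carbonyl C bonded to C and –OH → carboxylic acid.
pendant –COCH3: carbonyl C bonded to two carbons → ketone.
–OH on an sp³ carbon → alcohol (secondary).
pendant –COCH3: carbonyl C bonded to two carbons → ketone.
pendant –COOCH3: carbonyl C bonded to C and –OCH3 → ester.
–C(=O)OCH3: carbonyl C bonded to C and to –OCH3 → ester (not ketone + ether).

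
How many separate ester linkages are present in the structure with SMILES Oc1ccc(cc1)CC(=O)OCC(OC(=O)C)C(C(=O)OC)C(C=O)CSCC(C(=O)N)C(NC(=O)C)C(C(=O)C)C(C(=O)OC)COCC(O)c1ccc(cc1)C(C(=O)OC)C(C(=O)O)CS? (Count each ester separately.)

–OH attached directly to an aromatic ring → phenol (not alcohol); the ring itself is an arene.
–C(=O)–O–C with C on the carbonyl side → ester.
pendant –OC(=O)CH3: an acyloxy group → ester.
pendant –COOCH3: carbonyl C bonded to C and –OCH3 → ester.
pendant –CHO: carbonyl C bonded to C and H → aldehyde.
C–S–C linkage → sulfide (thioether).
pendant –CONH2: carbonyl C bonded to C and N → amide.
pendant –NHC(=O)CH3: N bonded to a carbonyl → amide (not amine).
pendant –COCH3: carbonyl C bonded to two carbons → ketone.
pendant –COOCH3: carbonyl C bonded to C and –OCH3 → ester.
C–O–C with sp³ carbons on both sides and no adjacent C=O → ether.
–OH on an sp³ carbon → alcohol (secondary).
para-disubstituted benzene ring → arene.
pendant –COOCH3: carbonyl C bonded to C and –OCH3 → ester.
pendant –COOH: carbonyl C bonded to C and –OH → carboxylic acid.
–SH on an sp³ carbon → thiol.
Ester appears at: CH2COOCH2, CH(OCOCH3), CH(COOCH3), CH(COOCH3), CH(COOCH3) → 5.

5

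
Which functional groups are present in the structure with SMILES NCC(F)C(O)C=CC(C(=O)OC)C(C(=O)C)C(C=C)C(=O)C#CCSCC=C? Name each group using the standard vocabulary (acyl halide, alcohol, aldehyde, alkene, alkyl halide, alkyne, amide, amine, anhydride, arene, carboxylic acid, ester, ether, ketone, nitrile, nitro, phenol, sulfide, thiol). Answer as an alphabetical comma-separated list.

–NH2 on an sp³ carbon with no adjacent C=O → amine.
halogen on an sp³ carbon → alkyl halide.
–OH on an sp³ carbon → alcohol (secondary).
C=C double bond → alkene.
pendant –COOCH3: carbonyl C bonded to C and –OCH3 → ester.
pendant –COCH3: carbonyl C bonded to two carbons → ketone.
pendant –CH=CH2: C=C double bond → alkene.
–C(=O)– with carbon on both sides → ketone.
C≡C triple bond → alkyne.
C–S–C linkage → sulfide (thioether).
C=C double bond → alkene.

alcohol, alkene, alkyl halide, alkyne, amine, ester, ketone, sulfide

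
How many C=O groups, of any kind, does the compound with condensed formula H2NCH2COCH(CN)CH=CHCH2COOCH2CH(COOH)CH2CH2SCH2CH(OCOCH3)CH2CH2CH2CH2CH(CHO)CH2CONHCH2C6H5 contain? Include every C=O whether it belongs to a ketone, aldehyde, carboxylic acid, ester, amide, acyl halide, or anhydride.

6

CO: ketone, 1 C=O (running total 1).
CH2COOCH2: ester, 1 C=O (running total 2).
CH(COOH): carboxylic acid, 1 C=O (running total 3).
CH(OCOCH3): ester, 1 C=O (running total 4).
CH(CHO): aldehyde, 1 C=O (running total 5).
CH2CONHCH2: amide, 1 C=O (running total 6).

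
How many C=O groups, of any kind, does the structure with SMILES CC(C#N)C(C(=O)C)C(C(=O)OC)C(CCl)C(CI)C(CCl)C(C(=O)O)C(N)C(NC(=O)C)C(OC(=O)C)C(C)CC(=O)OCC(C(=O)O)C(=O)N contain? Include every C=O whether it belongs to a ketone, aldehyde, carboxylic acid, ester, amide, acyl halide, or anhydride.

8

CH(COCH3): ketone, 1 C=O (running total 1).
CH(COOCH3): ester, 1 C=O (running total 2).
CH(COOH): carboxylic acid, 1 C=O (running total 3).
CH(NHCOCH3): amide, 1 C=O (running total 4).
CH(OCOCH3): ester, 1 C=O (running total 5).
CH2COOCH2: ester, 1 C=O (running total 6).
CH(COOH): carboxylic acid, 1 C=O (running total 7).
CONH2: amide, 1 C=O (running total 8).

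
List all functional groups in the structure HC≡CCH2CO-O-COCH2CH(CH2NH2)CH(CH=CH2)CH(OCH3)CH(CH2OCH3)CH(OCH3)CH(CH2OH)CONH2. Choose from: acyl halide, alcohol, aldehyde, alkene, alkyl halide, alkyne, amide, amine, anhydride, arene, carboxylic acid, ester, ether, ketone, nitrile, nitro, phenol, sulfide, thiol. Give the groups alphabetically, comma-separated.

alcohol, alkene, alkyne, amide, amine, anhydride, ether

Taking each segment in turn:
  HC≡C: C≡C triple bond → alkyne.
  CH2CO-O-COCH2: two acyl groups sharing one oxygen, –C(=O)–O–C(=O)– → anhydride.
  CH(CH2NH2): pendant –CH2NH2: N on sp³ C, no adjacent C=O → amine.
  CH(CH=CH2): pendant –CH=CH2: C=C double bond → alkene.
  CH(OCH3): pendant –OCH3: C–O–C with sp³ C, no adjacent C=O → ether.
  CH(CH2OCH3): pendant –CH2OCH3: C–O–C linkage → ether.
  CH(OCH3): pendant –OCH3: C–O–C with sp³ C, no adjacent C=O → ether.
  CH(CH2OH): pendant –CH2OH on an sp³ backbone C → alcohol.
  CONH2: –C(=O)NH2: carbonyl C bonded to C and to N → amide (the N is not a separate amine).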